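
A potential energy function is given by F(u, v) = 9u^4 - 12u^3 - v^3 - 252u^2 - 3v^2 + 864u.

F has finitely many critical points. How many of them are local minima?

2

F separates as a function of u plus a function of v, so ∇F=0 decouples.
∂F/∂u = 36(u - 3)(u - 2)(u + 4) = 0 at u ∈ {-4, 2, 3}; ∂F/∂v = -3v(v + 2) = 0 at v ∈ {-2, 0}.
The Hessian is diagonal: diag(F_uu, F_vv). Second derivatives: F_uu(-4)=1512, F_uu(2)=-216, F_uu(3)=252; F_vv(-2)=6, F_vv(0)=-6.
Local minima occur where both diagonal entries positive: (-4, -2), (3, -2). Count: 2.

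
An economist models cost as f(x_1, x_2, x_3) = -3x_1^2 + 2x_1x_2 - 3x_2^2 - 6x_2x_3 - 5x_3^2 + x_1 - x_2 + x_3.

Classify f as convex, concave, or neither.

f is quadratic, so its Hessian is the constant matrix H = [[-6, 2, 0], [2, -6, -6], [0, -6, -10]].
Leading principal minors: -6, 32, -104.
Signs alternate −, +, − ⇒ H ≺ 0 ⇒ concave.

concave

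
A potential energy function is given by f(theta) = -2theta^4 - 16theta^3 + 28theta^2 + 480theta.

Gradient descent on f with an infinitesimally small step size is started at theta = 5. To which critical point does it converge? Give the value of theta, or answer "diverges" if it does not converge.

f'(theta) = -8(theta - 3)(theta + 4)(theta + 5), so f'(5) = -1440.
Gradient descent moves in the -f' direction, i.e. theta is increasing.
There is no critical point above theta=5, and f' keeps the same sign, so the iterate runs off to +∞.

diverges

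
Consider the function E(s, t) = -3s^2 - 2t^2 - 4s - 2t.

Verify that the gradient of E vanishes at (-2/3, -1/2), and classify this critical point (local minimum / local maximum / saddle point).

∇E = (-6s - 4, -4t - 2); substituting (-2/3, -1/2) gives ∇E = (0, 0), so (-2/3, -1/2) is indeed a critical point.
The Hessian of E is constant: H = [[-6, 0], [0, -4]].
det(H) = (-6)·(-4) − 0² = 24.
det(H) > 0 and tr(H) = -10 < 0, so H is negative definite and the point is a local maximum.

local maximum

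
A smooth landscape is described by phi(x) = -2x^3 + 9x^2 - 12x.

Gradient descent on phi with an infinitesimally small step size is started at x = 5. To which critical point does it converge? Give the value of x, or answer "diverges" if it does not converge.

diverges

phi'(x) = -6(x - 2)(x - 1), so phi'(5) = -72.
Gradient descent moves in the -phi' direction, i.e. x is increasing.
There is no critical point above x=5, and phi' keeps the same sign, so the iterate runs off to +∞.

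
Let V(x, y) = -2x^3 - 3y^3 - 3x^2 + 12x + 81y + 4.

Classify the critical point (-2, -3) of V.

local minimum

The mixed partial ∂²V/∂x∂y is 0, so the Hessian at any point is diag(V_xx, V_yy) = diag(-6(2x + 1), -18y).
At (-2, -3): H = diag(18, 54).
Both eigenvalues are positive, so H is positive definite: a local minimum.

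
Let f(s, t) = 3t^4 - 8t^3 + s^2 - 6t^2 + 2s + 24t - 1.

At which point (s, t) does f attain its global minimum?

f(s,t) separates as P(s) + Q(t) − 1, so its minimum is min P + min Q − 1.
P'(s) = 2s + 2 vanishes at s ∈ {-1}; Q'(t) = 12(t - 2)(t - 1)(t + 1) vanishes at t ∈ {-1, 1, 2}.
Local minima of P (where P''>0): P(-1)=-1. Local minima of Q: Q(-1)=-19, Q(2)=8.
So the global minimum of f is P(-1) + Q(-1) − 1 = -1 − 19 − 1 = -21, attained at (-1, -1).

(-1, -1)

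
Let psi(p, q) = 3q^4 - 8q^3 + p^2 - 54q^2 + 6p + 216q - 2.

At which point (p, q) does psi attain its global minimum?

(-3, -3)

psi(p,q) separates as A(p) + B(q) − 2, so its minimum is min A + min B − 2.
A'(p) = 2p + 6 vanishes at p ∈ {-3}; B'(q) = 12(q - 3)(q - 2)(q + 3) vanishes at q ∈ {-3, 2, 3}.
Local minima of A (where A''>0): A(-3)=-9. Local minima of B: B(-3)=-675, B(3)=189.
So the global minimum of psi is A(-3) + B(-3) − 2 = -9 − 675 − 2 = -686, attained at (-3, -3).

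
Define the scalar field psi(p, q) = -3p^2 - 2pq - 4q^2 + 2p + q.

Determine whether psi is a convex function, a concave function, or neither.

psi is quadratic, so its Hessian is the constant matrix H = [[-6, -2], [-2, -8]].
det(H) = 44, tr(H) = -14.
det(H) > 0 and tr(H) < 0, so H is negative definite everywhere: concave.

concave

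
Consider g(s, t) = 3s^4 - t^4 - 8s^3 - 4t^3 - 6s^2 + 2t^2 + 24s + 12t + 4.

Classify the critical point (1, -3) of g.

The mixed partial ∂²g/∂s∂t is 0, so the Hessian at any point is diag(g_ss, g_tt) = diag(12(3s^2 - 4s - 1), 4(-3t^2 - 6t + 1)).
At (1, -3): H = diag(-24, -32).
Both eigenvalues are negative, so H is negative definite: a local maximum.

local maximum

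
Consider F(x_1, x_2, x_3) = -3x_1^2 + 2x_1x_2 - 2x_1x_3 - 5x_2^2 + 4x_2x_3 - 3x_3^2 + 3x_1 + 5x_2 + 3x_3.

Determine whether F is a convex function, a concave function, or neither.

F is quadratic, so its Hessian is the constant matrix H = [[-6, 2, -2], [2, -10, 4], [-2, 4, -6]].
Leading principal minors: -6, 56, -232.
Signs alternate −, +, − ⇒ H ≺ 0 ⇒ concave.

concave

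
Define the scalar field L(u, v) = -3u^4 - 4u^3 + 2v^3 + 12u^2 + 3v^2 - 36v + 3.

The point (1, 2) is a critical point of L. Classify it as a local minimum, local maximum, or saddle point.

saddle point

The mixed partial ∂²L/∂u∂v is 0, so the Hessian at any point is diag(L_uu, L_vv) = diag(12(-3u^2 - 2u + 2), 6(2v + 1)).
At (1, 2): H = diag(-36, 30).
The eigenvalues have opposite signs, so H is indefinite: a saddle point.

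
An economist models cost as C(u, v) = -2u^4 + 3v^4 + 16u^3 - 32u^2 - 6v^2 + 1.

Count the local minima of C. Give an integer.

C separates as a function of u plus a function of v, so ∇C=0 decouples.
∂C/∂u = -8u(u - 4)(u - 2) = 0 at u ∈ {0, 2, 4}; ∂C/∂v = 12v(v - 1)(v + 1) = 0 at v ∈ {-1, 0, 1}.
The Hessian is diagonal: diag(C_uu, C_vv). Second derivatives: C_uu(0)=-64, C_uu(2)=32, C_uu(4)=-64; C_vv(-1)=24, C_vv(0)=-12, C_vv(1)=24.
Local minima occur where both diagonal entries positive: (2, -1), (2, 1). Count: 2.

2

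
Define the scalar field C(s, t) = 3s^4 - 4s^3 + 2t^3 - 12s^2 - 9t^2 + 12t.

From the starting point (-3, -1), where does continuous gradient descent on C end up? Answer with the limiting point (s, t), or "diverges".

diverges

C is separable, so gradient descent decouples: s follows -∂C/∂s, t follows -∂C/∂t.
∂C/∂s = 12s(s - 2)(s + 1); at s=-3 this is -360, so s increases.
∂C/∂t = 6(t - 2)(t - 1); at t=-1 this is 36, so t decreases.
The t-coordinate has no critical point in that direction and runs off to infinity.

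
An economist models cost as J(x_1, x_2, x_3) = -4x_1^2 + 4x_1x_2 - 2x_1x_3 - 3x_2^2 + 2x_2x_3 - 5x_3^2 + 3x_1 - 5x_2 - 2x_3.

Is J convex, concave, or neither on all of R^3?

J is quadratic, so its Hessian is the constant matrix H = [[-8, 4, -2], [4, -6, 2], [-2, 2, -10]].
Leading principal minors: -8, 32, -296.
Signs alternate −, +, − ⇒ H ≺ 0 ⇒ concave.

concave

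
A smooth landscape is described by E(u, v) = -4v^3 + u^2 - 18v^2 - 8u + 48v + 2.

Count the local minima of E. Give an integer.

1

E separates as a function of u plus a function of v, so ∇E=0 decouples.
∂E/∂u = 2(u - 4) = 0 at u ∈ {4}; ∂E/∂v = -12(v - 1)(v + 4) = 0 at v ∈ {-4, 1}.
The Hessian is diagonal: diag(E_uu, E_vv). Second derivatives: E_uu(4)=2; E_vv(-4)=60, E_vv(1)=-60.
Local minima occur where both diagonal entries positive: (4, -4). Count: 1.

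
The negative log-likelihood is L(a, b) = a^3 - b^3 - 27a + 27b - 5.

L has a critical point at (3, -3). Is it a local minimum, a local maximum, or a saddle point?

The mixed partial ∂²L/∂a∂b is 0, so the Hessian at any point is diag(L_aa, L_bb) = diag(6a, -6b).
At (3, -3): H = diag(18, 18).
Both eigenvalues are positive, so H is positive definite: a local minimum.

local minimum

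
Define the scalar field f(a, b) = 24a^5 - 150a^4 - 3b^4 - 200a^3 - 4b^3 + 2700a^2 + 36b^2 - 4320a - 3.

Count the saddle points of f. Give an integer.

f separates as a function of a plus a function of b, so ∇f=0 decouples.
∂f/∂a = 120(a - 4)(a - 3)(a - 1)(a + 3) = 0 at a ∈ {-3, 1, 3, 4}; ∂f/∂b = -12b(b - 2)(b + 3) = 0 at b ∈ {-3, 0, 2}.
The Hessian is diagonal: diag(f_aa, f_bb). Second derivatives: f_aa(-3)=-20160, f_aa(1)=2880, f_aa(3)=-1440, f_aa(4)=2520; f_bb(-3)=-180, f_bb(0)=72, f_bb(2)=-120.
Saddle points occur where the two diagonal entries have opposite signs: (-3, 0), (1, -3), (1, 2), (3, 0), (4, -3), (4, 2). Count: 6.

6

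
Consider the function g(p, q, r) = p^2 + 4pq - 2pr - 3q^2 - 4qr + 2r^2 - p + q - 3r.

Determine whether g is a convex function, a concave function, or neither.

g is quadratic, so its Hessian is the constant matrix H = [[2, 4, -2], [4, -6, -4], [-2, -4, 4]].
Leading principal minors: 2, -28, -56.
Neither pattern holds ⇒ H is indefinite ⇒ neither convex nor concave.

neither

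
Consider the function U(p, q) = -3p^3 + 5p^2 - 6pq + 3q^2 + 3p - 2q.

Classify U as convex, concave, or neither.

The term -3p^3 is cubic, so the Hessian is not constant.
∂²U/∂p² = -18p + 10, which takes both signs as p varies (negative for sufficiently large p). A diagonal entry of the Hessian changing sign means the Hessian is neither positive- nor negative-semidefinite on all of R^2.

neither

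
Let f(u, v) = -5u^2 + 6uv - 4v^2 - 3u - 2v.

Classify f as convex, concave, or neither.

f is quadratic, so its Hessian is the constant matrix H = [[-10, 6], [6, -8]].
det(H) = 44, tr(H) = -18.
det(H) > 0 and tr(H) < 0, so H is negative definite everywhere: concave.

concave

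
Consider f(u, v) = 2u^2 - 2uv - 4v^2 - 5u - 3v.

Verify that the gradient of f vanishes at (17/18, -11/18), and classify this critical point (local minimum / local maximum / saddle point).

∇f = (4u - 2v - 5, -2u - 8v - 3); substituting (17/18, -11/18) gives ∇f = (0, 0), so (17/18, -11/18) is indeed a critical point.
The Hessian of f is constant: H = [[4, -2], [-2, -8]].
det(H) = 4·(-8) − (-2)² = -36.
Since det(H) < 0, H is indefinite and the critical point is a saddle point.

saddle point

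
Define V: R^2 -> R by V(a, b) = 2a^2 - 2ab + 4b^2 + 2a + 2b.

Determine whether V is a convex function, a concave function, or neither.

V is quadratic, so its Hessian is the constant matrix H = [[4, -2], [-2, 8]].
det(H) = 28, tr(H) = 12.
det(H) > 0 and tr(H) > 0, so H is positive definite everywhere: convex.

convex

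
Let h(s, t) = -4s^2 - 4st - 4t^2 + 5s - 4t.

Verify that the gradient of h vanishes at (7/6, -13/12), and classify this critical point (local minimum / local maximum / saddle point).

∇h = (-8s - 4t + 5, -4s - 8t - 4); substituting (7/6, -13/12) gives ∇h = (0, 0), so (7/6, -13/12) is indeed a critical point.
The Hessian of h is constant: H = [[-8, -4], [-4, -8]].
det(H) = (-8)·(-8) − (-4)² = 48.
det(H) > 0 and tr(H) = -16 < 0, so H is negative definite and the point is a local maximum.

local maximum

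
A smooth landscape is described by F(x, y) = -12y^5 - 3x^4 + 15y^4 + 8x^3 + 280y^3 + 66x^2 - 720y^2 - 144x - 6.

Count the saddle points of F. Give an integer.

F separates as a function of x plus a function of y, so ∇F=0 decouples.
∂F/∂x = -12(x - 4)(x - 1)(x + 3) = 0 at x ∈ {-3, 1, 4}; ∂F/∂y = -60y(y - 3)(y - 2)(y + 4) = 0 at y ∈ {-4, 0, 2, 3}.
The Hessian is diagonal: diag(F_xx, F_yy). Second derivatives: F_xx(-3)=-336, F_xx(1)=144, F_xx(4)=-252; F_yy(-4)=10080, F_yy(0)=-1440, F_yy(2)=720, F_yy(3)=-1260.
Saddle points occur where the two diagonal entries have opposite signs: (-3, -4), (-3, 2), (1, 0), (1, 3), (4, -4), (4, 2). Count: 6.

6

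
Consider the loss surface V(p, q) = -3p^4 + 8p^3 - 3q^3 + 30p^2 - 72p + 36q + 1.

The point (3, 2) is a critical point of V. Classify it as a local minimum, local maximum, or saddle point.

local maximum

The mixed partial ∂²V/∂p∂q is 0, so the Hessian at any point is diag(V_pp, V_qq) = diag(12(-3p^2 + 4p + 5), -18q).
At (3, 2): H = diag(-120, -36).
Both eigenvalues are negative, so H is negative definite: a local maximum.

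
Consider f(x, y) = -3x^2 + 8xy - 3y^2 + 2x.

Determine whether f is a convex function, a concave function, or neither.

neither

f is quadratic, so its Hessian is the constant matrix H = [[-6, 8], [8, -6]].
det(H) = -28, tr(H) = -12.
det(H) < 0, so H is indefinite: neither convex nor concave.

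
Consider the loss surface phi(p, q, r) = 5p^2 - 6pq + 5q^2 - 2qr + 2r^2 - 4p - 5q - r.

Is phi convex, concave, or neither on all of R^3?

phi is quadratic, so its Hessian is the constant matrix H = [[10, -6, 0], [-6, 10, -2], [0, -2, 4]].
Leading principal minors: 10, 64, 216.
All positive ⇒ H ≻ 0 ⇒ convex.

convex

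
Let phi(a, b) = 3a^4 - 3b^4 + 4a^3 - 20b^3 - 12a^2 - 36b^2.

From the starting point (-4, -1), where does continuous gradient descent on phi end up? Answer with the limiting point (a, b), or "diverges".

(-2, -2)

phi is separable, so gradient descent decouples: a follows -∂phi/∂a, b follows -∂phi/∂b.
∂phi/∂a = 12a(a - 1)(a + 2); at a=-4 this is -480, so a increases.
∂phi/∂b = -12b(b + 2)(b + 3); at b=-1 this is 24, so b decreases.
a converges to its nearest critical value -2 (a local min of the a-part); b converges to -2. The iterate converges to (-2, -2).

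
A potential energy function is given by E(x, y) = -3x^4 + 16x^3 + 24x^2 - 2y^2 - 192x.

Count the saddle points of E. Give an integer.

E separates as a function of x plus a function of y, so ∇E=0 decouples.
∂E/∂x = -12(x - 4)(x - 2)(x + 2) = 0 at x ∈ {-2, 2, 4}; ∂E/∂y = -4y = 0 at y ∈ {0}.
The Hessian is diagonal: diag(E_xx, E_yy). Second derivatives: E_xx(-2)=-288, E_xx(2)=96, E_xx(4)=-144; E_yy(0)=-4.
Saddle points occur where the two diagonal entries have opposite signs: (2, 0). Count: 1.

1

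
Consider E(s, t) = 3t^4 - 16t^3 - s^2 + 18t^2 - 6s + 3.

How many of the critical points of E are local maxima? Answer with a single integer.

1

E separates as a function of s plus a function of t, so ∇E=0 decouples.
∂E/∂s = -2(s + 3) = 0 at s ∈ {-3}; ∂E/∂t = 12t(t - 3)(t - 1) = 0 at t ∈ {0, 1, 3}.
The Hessian is diagonal: diag(E_ss, E_tt). Second derivatives: E_ss(-3)=-2; E_tt(0)=36, E_tt(1)=-24, E_tt(3)=72.
Local maxima occur where both diagonal entries negative: (-3, 1). Count: 1.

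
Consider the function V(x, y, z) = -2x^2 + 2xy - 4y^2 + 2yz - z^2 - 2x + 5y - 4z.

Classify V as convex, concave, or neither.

V is quadratic, so its Hessian is the constant matrix H = [[-4, 2, 0], [2, -8, 2], [0, 2, -2]].
Leading principal minors: -4, 28, -40.
Signs alternate −, +, − ⇒ H ≺ 0 ⇒ concave.

concave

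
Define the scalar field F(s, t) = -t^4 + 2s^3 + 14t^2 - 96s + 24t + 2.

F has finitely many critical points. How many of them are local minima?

1

F separates as a function of s plus a function of t, so ∇F=0 decouples.
∂F/∂s = 6(s - 4)(s + 4) = 0 at s ∈ {-4, 4}; ∂F/∂t = -4(t - 3)(t + 1)(t + 2) = 0 at t ∈ {-2, -1, 3}.
The Hessian is diagonal: diag(F_ss, F_tt). Second derivatives: F_ss(-4)=-48, F_ss(4)=48; F_tt(-2)=-20, F_tt(-1)=16, F_tt(3)=-80.
Local minima occur where both diagonal entries positive: (4, -1). Count: 1.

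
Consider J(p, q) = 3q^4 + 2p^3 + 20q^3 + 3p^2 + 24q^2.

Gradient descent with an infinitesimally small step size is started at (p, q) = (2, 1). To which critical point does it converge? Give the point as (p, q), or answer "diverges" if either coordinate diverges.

J is separable, so gradient descent decouples: p follows -∂J/∂p, q follows -∂J/∂q.
∂J/∂p = 6p(p + 1); at p=2 this is 36, so p decreases.
∂J/∂q = 12q(q + 1)(q + 4); at q=1 this is 120, so q decreases.
p converges to its nearest critical value 0 (a local min of the p-part); q converges to 0. The iterate converges to (0, 0).

(0, 0)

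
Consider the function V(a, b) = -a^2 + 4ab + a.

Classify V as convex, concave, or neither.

neither

V is quadratic, so its Hessian is the constant matrix H = [[-2, 4], [4, 0]].
det(H) = -16, tr(H) = -2.
det(H) < 0, so H is indefinite: neither convex nor concave.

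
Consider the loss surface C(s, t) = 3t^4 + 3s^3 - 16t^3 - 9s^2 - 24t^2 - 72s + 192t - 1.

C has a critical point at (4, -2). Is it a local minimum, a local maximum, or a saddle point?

local minimum

The mixed partial ∂²C/∂s∂t is 0, so the Hessian at any point is diag(C_ss, C_tt) = diag(18(s - 1), 12(3t^2 - 8t - 4)).
At (4, -2): H = diag(54, 288).
Both eigenvalues are positive, so H is positive definite: a local minimum.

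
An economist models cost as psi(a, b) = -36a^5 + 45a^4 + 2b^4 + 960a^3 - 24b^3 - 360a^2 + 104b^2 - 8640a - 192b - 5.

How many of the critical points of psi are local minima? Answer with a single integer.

psi separates as a function of a plus a function of b, so ∇psi=0 decouples.
∂psi/∂a = -180(a - 4)(a - 2)(a + 2)(a + 3) = 0 at a ∈ {-3, -2, 2, 4}; ∂psi/∂b = 8(b - 4)(b - 3)(b - 2) = 0 at b ∈ {2, 3, 4}.
The Hessian is diagonal: diag(psi_aa, psi_bb). Second derivatives: psi_aa(-3)=6300, psi_aa(-2)=-4320, psi_aa(2)=7200, psi_aa(4)=-15120; psi_bb(2)=16, psi_bb(3)=-8, psi_bb(4)=16.
Local minima occur where both diagonal entries positive: (-3, 2), (-3, 4), (2, 2), (2, 4). Count: 4.

4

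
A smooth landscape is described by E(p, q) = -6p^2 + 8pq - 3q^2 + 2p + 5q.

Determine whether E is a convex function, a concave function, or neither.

E is quadratic, so its Hessian is the constant matrix H = [[-12, 8], [8, -6]].
det(H) = 8, tr(H) = -18.
det(H) > 0 and tr(H) < 0, so H is negative definite everywhere: concave.

concave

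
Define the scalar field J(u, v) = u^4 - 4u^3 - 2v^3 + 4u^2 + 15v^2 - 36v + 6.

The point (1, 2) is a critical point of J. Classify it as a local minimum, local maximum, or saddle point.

The mixed partial ∂²J/∂u∂v is 0, so the Hessian at any point is diag(J_uu, J_vv) = diag(4(3u^2 - 6u + 2), 6(-2v + 5)).
At (1, 2): H = diag(-4, 6).
The eigenvalues have opposite signs, so H is indefinite: a saddle point.

saddle point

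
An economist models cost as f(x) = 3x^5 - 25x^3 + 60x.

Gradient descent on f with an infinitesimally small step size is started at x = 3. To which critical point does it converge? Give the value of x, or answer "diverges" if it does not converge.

f'(x) = 15(x - 2)(x - 1)(x + 1)(x + 2), so f'(3) = 600.
Gradient descent moves in the -f' direction, i.e. x is decreasing.
The nearest critical point in that direction is x = 2, where f'' = 180 > 0 (a local minimum). The iterate converges there.

2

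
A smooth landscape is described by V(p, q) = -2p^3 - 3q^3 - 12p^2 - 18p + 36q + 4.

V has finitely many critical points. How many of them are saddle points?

V separates as a function of p plus a function of q, so ∇V=0 decouples.
∂V/∂p = -6(p + 1)(p + 3) = 0 at p ∈ {-3, -1}; ∂V/∂q = -9(q - 2)(q + 2) = 0 at q ∈ {-2, 2}.
The Hessian is diagonal: diag(V_pp, V_qq). Second derivatives: V_pp(-3)=12, V_pp(-1)=-12; V_qq(-2)=36, V_qq(2)=-36.
Saddle points occur where the two diagonal entries have opposite signs: (-3, 2), (-1, -2). Count: 2.

2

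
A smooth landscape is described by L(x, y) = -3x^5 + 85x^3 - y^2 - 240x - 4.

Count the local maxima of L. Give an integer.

2

L separates as a function of x plus a function of y, so ∇L=0 decouples.
∂L/∂x = -15(x - 4)(x - 1)(x + 1)(x + 4) = 0 at x ∈ {-4, -1, 1, 4}; ∂L/∂y = -2y = 0 at y ∈ {0}.
The Hessian is diagonal: diag(L_xx, L_yy). Second derivatives: L_xx(-4)=1800, L_xx(-1)=-450, L_xx(1)=450, L_xx(4)=-1800; L_yy(0)=-2.
Local maxima occur where both diagonal entries negative: (-1, 0), (4, 0). Count: 2.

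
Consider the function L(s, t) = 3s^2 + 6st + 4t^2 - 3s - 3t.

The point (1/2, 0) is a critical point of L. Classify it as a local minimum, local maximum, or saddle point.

The Hessian of L is constant: H = [[6, 6], [6, 8]].
det(H) = 6·8 − 6² = 12.
det(H) > 0 and tr(H) = 14 > 0, so H is positive definite and the point is a local minimum.

local minimum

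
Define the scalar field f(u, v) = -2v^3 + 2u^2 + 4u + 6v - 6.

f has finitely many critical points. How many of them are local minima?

1

f separates as a function of u plus a function of v, so ∇f=0 decouples.
∂f/∂u = 4(u + 1) = 0 at u ∈ {-1}; ∂f/∂v = -6(v - 1)(v + 1) = 0 at v ∈ {-1, 1}.
The Hessian is diagonal: diag(f_uu, f_vv). Second derivatives: f_uu(-1)=4; f_vv(-1)=12, f_vv(1)=-12.
Local minima occur where both diagonal entries positive: (-1, -1). Count: 1.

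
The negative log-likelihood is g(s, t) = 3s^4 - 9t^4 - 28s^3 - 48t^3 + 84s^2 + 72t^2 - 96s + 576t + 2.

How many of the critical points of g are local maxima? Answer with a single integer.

g separates as a function of s plus a function of t, so ∇g=0 decouples.
∂g/∂s = 12(s - 4)(s - 2)(s - 1) = 0 at s ∈ {1, 2, 4}; ∂g/∂t = -36(t - 2)(t + 2)(t + 4) = 0 at t ∈ {-4, -2, 2}.
The Hessian is diagonal: diag(g_ss, g_tt). Second derivatives: g_ss(1)=36, g_ss(2)=-24, g_ss(4)=72; g_tt(-4)=-432, g_tt(-2)=288, g_tt(2)=-864.
Local maxima occur where both diagonal entries negative: (2, -4), (2, 2). Count: 2.

2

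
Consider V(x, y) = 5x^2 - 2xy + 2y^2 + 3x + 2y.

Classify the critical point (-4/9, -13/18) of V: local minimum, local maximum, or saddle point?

local minimum

The Hessian of V is constant: H = [[10, -2], [-2, 4]].
det(H) = 10·4 − (-2)² = 36.
det(H) > 0 and tr(H) = 14 > 0, so H is positive definite and the point is a local minimum.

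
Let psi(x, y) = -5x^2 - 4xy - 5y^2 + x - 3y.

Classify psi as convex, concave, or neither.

concave

psi is quadratic, so its Hessian is the constant matrix H = [[-10, -4], [-4, -10]].
det(H) = 84, tr(H) = -20.
det(H) > 0 and tr(H) < 0, so H is negative definite everywhere: concave.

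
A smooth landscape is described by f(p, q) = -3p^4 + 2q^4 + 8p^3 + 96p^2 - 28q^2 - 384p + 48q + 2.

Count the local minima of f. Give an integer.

2

f separates as a function of p plus a function of q, so ∇f=0 decouples.
∂f/∂p = -12(p - 4)(p - 2)(p + 4) = 0 at p ∈ {-4, 2, 4}; ∂f/∂q = 8(q - 2)(q - 1)(q + 3) = 0 at q ∈ {-3, 1, 2}.
The Hessian is diagonal: diag(f_pp, f_qq). Second derivatives: f_pp(-4)=-576, f_pp(2)=144, f_pp(4)=-192; f_qq(-3)=160, f_qq(1)=-32, f_qq(2)=40.
Local minima occur where both diagonal entries positive: (2, -3), (2, 2). Count: 2.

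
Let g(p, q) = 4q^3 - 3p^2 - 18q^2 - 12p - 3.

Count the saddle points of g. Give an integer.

1

g separates as a function of p plus a function of q, so ∇g=0 decouples.
∂g/∂p = -6(p + 2) = 0 at p ∈ {-2}; ∂g/∂q = 12q(q - 3) = 0 at q ∈ {0, 3}.
The Hessian is diagonal: diag(g_pp, g_qq). Second derivatives: g_pp(-2)=-6; g_qq(0)=-36, g_qq(3)=36.
Saddle points occur where the two diagonal entries have opposite signs: (-2, 3). Count: 1.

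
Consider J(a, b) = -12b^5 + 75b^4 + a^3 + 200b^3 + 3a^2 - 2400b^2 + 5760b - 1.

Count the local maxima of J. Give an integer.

2

J separates as a function of a plus a function of b, so ∇J=0 decouples.
∂J/∂a = 3a(a + 2) = 0 at a ∈ {-2, 0}; ∂J/∂b = -60(b - 4)(b - 3)(b - 2)(b + 4) = 0 at b ∈ {-4, 2, 3, 4}.
The Hessian is diagonal: diag(J_aa, J_bb). Second derivatives: J_aa(-2)=-6, J_aa(0)=6; J_bb(-4)=20160, J_bb(2)=-720, J_bb(3)=420, J_bb(4)=-960.
Local maxima occur where both diagonal entries negative: (-2, 2), (-2, 4). Count: 2.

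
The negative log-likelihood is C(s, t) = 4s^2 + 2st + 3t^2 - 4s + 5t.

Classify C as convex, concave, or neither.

C is quadratic, so its Hessian is the constant matrix H = [[8, 2], [2, 6]].
det(H) = 44, tr(H) = 14.
det(H) > 0 and tr(H) > 0, so H is positive definite everywhere: convex.

convex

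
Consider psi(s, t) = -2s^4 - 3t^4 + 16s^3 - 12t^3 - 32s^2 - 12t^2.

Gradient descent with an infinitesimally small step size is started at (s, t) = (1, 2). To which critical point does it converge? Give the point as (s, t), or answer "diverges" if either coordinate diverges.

psi is separable, so gradient descent decouples: s follows -∂psi/∂s, t follows -∂psi/∂t.
∂psi/∂s = -8s(s - 4)(s - 2); at s=1 this is -24, so s increases.
∂psi/∂t = -12t(t + 1)(t + 2); at t=2 this is -288, so t increases.
The t-coordinate has no critical point in that direction and runs off to infinity.

diverges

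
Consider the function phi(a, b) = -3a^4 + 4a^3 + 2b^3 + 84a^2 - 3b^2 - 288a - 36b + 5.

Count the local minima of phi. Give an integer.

phi separates as a function of a plus a function of b, so ∇phi=0 decouples.
∂phi/∂a = -12(a - 3)(a - 2)(a + 4) = 0 at a ∈ {-4, 2, 3}; ∂phi/∂b = 6(b - 3)(b + 2) = 0 at b ∈ {-2, 3}.
The Hessian is diagonal: diag(phi_aa, phi_bb). Second derivatives: phi_aa(-4)=-504, phi_aa(2)=72, phi_aa(3)=-84; phi_bb(-2)=-30, phi_bb(3)=30.
Local minima occur where both diagonal entries positive: (2, 3). Count: 1.

1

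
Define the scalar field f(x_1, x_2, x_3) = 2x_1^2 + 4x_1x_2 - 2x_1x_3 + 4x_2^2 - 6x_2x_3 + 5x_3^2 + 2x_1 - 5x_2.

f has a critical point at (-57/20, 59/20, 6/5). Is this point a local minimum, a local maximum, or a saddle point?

local minimum

The Hessian is constant: H = [[4, 4, -2], [4, 8, -6], [-2, -6, 10]].
Leading principal minors: Δ₁ = 4, Δ₂ = 16, Δ₃ = 80.
All leading minors are positive, so H is positive definite: a local minimum.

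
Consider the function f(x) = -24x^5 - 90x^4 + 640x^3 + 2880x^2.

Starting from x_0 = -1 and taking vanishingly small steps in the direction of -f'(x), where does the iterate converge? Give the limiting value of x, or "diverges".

f'(x) = -120x(x - 4)(x + 3)(x + 4), so f'(-1) = -3600.
Gradient descent moves in the -f' direction, i.e. x is increasing.
The nearest critical point in that direction is x = 0, where f'' = 5760 > 0 (a local minimum). The iterate converges there.

0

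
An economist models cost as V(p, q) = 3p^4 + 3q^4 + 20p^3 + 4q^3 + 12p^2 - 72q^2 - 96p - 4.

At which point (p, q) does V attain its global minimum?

(1, -4)

V(p,q) separates as A(p) + B(q) − 4, so its minimum is min A + min B − 4.
A'(p) = 12(p - 1)(p + 2)(p + 4) vanishes at p ∈ {-4, -2, 1}; B'(q) = 12q(q - 3)(q + 4) vanishes at q ∈ {-4, 0, 3}.
Local minima of A (where A''>0): A(-4)=64, A(1)=-61. Local minima of B: B(-4)=-640, B(3)=-297.
So the global minimum of V is A(1) + B(-4) − 4 = -61 − 640 − 4 = -705, attained at (1, -4).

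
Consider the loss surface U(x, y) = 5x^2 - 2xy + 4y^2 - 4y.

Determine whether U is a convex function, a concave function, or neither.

convex

U is quadratic, so its Hessian is the constant matrix H = [[10, -2], [-2, 8]].
det(H) = 76, tr(H) = 18.
det(H) > 0 and tr(H) > 0, so H is positive definite everywhere: convex.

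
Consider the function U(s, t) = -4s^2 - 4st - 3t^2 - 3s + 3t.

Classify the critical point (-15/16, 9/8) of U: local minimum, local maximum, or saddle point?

local maximum

The Hessian of U is constant: H = [[-8, -4], [-4, -6]].
det(H) = (-8)·(-6) − (-4)² = 32.
det(H) > 0 and tr(H) = -14 < 0, so H is negative definite and the point is a local maximum.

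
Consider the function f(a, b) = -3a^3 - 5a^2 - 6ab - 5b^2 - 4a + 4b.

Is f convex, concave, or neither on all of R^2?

neither

The term -3a^3 is cubic, so the Hessian is not constant.
∂²f/∂a² = -18a - 10, which takes both signs as a varies (negative for sufficiently large a). A diagonal entry of the Hessian changing sign means the Hessian is neither positive- nor negative-semidefinite on all of R^2.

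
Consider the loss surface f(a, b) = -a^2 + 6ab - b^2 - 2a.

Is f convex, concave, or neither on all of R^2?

neither

f is quadratic, so its Hessian is the constant matrix H = [[-2, 6], [6, -2]].
det(H) = -32, tr(H) = -4.
det(H) < 0, so H is indefinite: neither convex nor concave.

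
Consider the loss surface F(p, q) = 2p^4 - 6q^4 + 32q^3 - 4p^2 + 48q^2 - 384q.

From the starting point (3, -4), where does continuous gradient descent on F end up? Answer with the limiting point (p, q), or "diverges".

F is separable, so gradient descent decouples: p follows -∂F/∂p, q follows -∂F/∂q.
∂F/∂p = 8p(p - 1)(p + 1); at p=3 this is 192, so p decreases.
∂F/∂q = -24(q - 4)(q - 2)(q + 2); at q=-4 this is 2304, so q decreases.
The q-coordinate has no critical point in that direction and runs off to infinity.

diverges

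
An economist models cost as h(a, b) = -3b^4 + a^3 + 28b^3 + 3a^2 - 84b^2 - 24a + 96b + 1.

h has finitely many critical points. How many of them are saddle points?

h separates as a function of a plus a function of b, so ∇h=0 decouples.
∂h/∂a = 3(a - 2)(a + 4) = 0 at a ∈ {-4, 2}; ∂h/∂b = -12(b - 4)(b - 2)(b - 1) = 0 at b ∈ {1, 2, 4}.
The Hessian is diagonal: diag(h_aa, h_bb). Second derivatives: h_aa(-4)=-18, h_aa(2)=18; h_bb(1)=-36, h_bb(2)=24, h_bb(4)=-72.
Saddle points occur where the two diagonal entries have opposite signs: (-4, 2), (2, 1), (2, 4). Count: 3.

3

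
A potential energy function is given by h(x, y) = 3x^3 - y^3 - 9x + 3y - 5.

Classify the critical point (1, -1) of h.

The mixed partial ∂²h/∂x∂y is 0, so the Hessian at any point is diag(h_xx, h_yy) = diag(18x, -6y).
At (1, -1): H = diag(18, 6).
Both eigenvalues are positive, so H is positive definite: a local minimum.

local minimum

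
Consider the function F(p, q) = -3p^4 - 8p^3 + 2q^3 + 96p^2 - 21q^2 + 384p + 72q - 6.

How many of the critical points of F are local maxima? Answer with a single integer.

F separates as a function of p plus a function of q, so ∇F=0 decouples.
∂F/∂p = -12(p - 4)(p + 2)(p + 4) = 0 at p ∈ {-4, -2, 4}; ∂F/∂q = 6(q - 4)(q - 3) = 0 at q ∈ {3, 4}.
The Hessian is diagonal: diag(F_pp, F_qq). Second derivatives: F_pp(-4)=-192, F_pp(-2)=144, F_pp(4)=-576; F_qq(3)=-6, F_qq(4)=6.
Local maxima occur where both diagonal entries negative: (-4, 3), (4, 3). Count: 2.

2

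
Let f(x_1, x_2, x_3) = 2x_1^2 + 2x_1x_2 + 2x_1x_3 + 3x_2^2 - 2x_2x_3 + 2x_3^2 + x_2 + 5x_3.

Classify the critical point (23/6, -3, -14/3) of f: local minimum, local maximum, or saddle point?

The Hessian is constant: H = [[4, 2, 2], [2, 6, -2], [2, -2, 4]].
Leading principal minors: Δ₁ = 4, Δ₂ = 20, Δ₃ = 24.
All leading minors are positive, so H is positive definite: a local minimum.

local minimum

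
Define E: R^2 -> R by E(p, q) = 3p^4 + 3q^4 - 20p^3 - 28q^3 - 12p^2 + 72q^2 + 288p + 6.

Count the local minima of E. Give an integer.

4

E separates as a function of p plus a function of q, so ∇E=0 decouples.
∂E/∂p = 12(p - 4)(p - 3)(p + 2) = 0 at p ∈ {-2, 3, 4}; ∂E/∂q = 12q(q - 4)(q - 3) = 0 at q ∈ {0, 3, 4}.
The Hessian is diagonal: diag(E_pp, E_qq). Second derivatives: E_pp(-2)=360, E_pp(3)=-60, E_pp(4)=72; E_qq(0)=144, E_qq(3)=-36, E_qq(4)=48.
Local minima occur where both diagonal entries positive: (-2, 0), (-2, 4), (4, 0), (4, 4). Count: 4.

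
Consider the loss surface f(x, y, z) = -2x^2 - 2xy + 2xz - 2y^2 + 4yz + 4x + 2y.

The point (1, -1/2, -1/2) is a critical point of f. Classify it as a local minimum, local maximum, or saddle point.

saddle point

The Hessian is constant: H = [[-4, -2, 2], [-2, -4, 4], [2, 4, 0]].
Leading principal minors: Δ₁ = -4, Δ₂ = 12, Δ₃ = 48.
The minors fit neither the all-positive nor the alternating-sign pattern, so H is indefinite: a saddle point.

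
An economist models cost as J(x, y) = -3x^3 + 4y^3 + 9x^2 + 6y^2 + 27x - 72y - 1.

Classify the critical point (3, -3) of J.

The mixed partial ∂²J/∂x∂y is 0, so the Hessian at any point is diag(J_xx, J_yy) = diag(18(-x + 1), 12(2y + 1)).
At (3, -3): H = diag(-36, -60).
Both eigenvalues are negative, so H is negative definite: a local maximum.

local maximum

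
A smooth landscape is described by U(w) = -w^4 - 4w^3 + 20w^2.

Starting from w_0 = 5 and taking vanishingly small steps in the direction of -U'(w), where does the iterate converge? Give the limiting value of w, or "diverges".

U'(w) = -4w(w - 2)(w + 5), so U'(5) = -600.
Gradient descent moves in the -U' direction, i.e. w is increasing.
There is no critical point above w=5, and U' keeps the same sign, so the iterate runs off to +∞.

diverges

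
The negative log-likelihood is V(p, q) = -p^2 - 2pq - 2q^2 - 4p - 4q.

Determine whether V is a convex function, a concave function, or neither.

V is quadratic, so its Hessian is the constant matrix H = [[-2, -2], [-2, -4]].
det(H) = 4, tr(H) = -6.
det(H) > 0 and tr(H) < 0, so H is negative definite everywhere: concave.

concave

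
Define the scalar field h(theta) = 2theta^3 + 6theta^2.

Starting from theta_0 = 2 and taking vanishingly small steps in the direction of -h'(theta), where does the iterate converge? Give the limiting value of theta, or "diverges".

0

h'(theta) = 6theta(theta + 2), so h'(2) = 48.
Gradient descent moves in the -h' direction, i.e. theta is decreasing.
The nearest critical point in that direction is theta = 0, where h'' = 12 > 0 (a local minimum). The iterate converges there.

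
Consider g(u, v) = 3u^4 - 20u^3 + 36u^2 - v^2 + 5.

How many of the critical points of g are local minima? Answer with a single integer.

0

g separates as a function of u plus a function of v, so ∇g=0 decouples.
∂g/∂u = 12u(u - 3)(u - 2) = 0 at u ∈ {0, 2, 3}; ∂g/∂v = -2v = 0 at v ∈ {0}.
The Hessian is diagonal: diag(g_uu, g_vv). Second derivatives: g_uu(0)=72, g_uu(2)=-24, g_uu(3)=36; g_vv(0)=-2.
Local minima occur where both diagonal entries positive: none. Count: 0.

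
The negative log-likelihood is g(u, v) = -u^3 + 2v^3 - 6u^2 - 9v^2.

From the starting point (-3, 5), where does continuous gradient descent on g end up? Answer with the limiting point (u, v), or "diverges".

g is separable, so gradient descent decouples: u follows -∂g/∂u, v follows -∂g/∂v.
∂g/∂u = -3u(u + 4); at u=-3 this is 9, so u decreases.
∂g/∂v = 6v(v - 3); at v=5 this is 60, so v decreases.
u converges to its nearest critical value -4 (a local min of the u-part); v converges to 3. The iterate converges to (-4, 3).

(-4, 3)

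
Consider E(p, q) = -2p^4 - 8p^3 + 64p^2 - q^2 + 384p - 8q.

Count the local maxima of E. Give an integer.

E separates as a function of p plus a function of q, so ∇E=0 decouples.
∂E/∂p = -8(p - 4)(p + 3)(p + 4) = 0 at p ∈ {-4, -3, 4}; ∂E/∂q = -2(q + 4) = 0 at q ∈ {-4}.
The Hessian is diagonal: diag(E_pp, E_qq). Second derivatives: E_pp(-4)=-64, E_pp(-3)=56, E_pp(4)=-448; E_qq(-4)=-2.
Local maxima occur where both diagonal entries negative: (-4, -4), (4, -4). Count: 2.

2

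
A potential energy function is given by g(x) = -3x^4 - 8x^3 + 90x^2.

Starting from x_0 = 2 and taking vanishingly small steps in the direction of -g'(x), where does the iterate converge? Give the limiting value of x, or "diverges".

g'(x) = -12x(x - 3)(x + 5), so g'(2) = 168.
Gradient descent moves in the -g' direction, i.e. x is decreasing.
The nearest critical point in that direction is x = 0, where g'' = 180 > 0 (a local minimum). The iterate converges there.

0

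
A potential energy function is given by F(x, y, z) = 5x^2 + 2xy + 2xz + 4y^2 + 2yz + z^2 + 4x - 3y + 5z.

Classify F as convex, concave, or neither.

F is quadratic, so its Hessian is the constant matrix H = [[10, 2, 2], [2, 8, 2], [2, 2, 2]].
Leading principal minors: 10, 76, 96.
All positive ⇒ H ≻ 0 ⇒ convex.

convex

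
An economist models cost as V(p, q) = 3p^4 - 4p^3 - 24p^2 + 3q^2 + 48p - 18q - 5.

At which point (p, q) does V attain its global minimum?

V(p,q) separates as A(p) + B(q) − 5, so its minimum is min A + min B − 5.
A'(p) = 12(p - 2)(p - 1)(p + 2) vanishes at p ∈ {-2, 1, 2}; B'(q) = 6q - 18 vanishes at q ∈ {3}.
Local minima of A (where A''>0): A(-2)=-112, A(2)=16. Local minima of B: B(3)=-27.
So the global minimum of V is A(-2) + B(3) − 5 = -112 − 27 − 5 = -144, attained at (-2, 3).

(-2, 3)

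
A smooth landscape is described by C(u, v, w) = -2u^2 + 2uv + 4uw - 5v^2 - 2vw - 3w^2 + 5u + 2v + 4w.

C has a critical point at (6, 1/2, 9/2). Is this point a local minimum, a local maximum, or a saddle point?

The Hessian is constant: H = [[-4, 2, 4], [2, -10, -2], [4, -2, -6]].
Leading principal minors: Δ₁ = -4, Δ₂ = 36, Δ₃ = -72.
The minors alternate sign starting negative (−, +, −), so H is negative definite: a local maximum.

local maximum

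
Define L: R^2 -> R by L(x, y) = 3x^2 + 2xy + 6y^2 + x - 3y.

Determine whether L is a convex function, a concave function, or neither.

convex

L is quadratic, so its Hessian is the constant matrix H = [[6, 2], [2, 12]].
det(H) = 68, tr(H) = 18.
det(H) > 0 and tr(H) > 0, so H is positive definite everywhere: convex.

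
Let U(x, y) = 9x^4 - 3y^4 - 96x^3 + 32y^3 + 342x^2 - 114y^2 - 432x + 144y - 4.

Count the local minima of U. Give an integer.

U separates as a function of x plus a function of y, so ∇U=0 decouples.
∂U/∂x = 36(x - 4)(x - 3)(x - 1) = 0 at x ∈ {1, 3, 4}; ∂U/∂y = -12(y - 4)(y - 3)(y - 1) = 0 at y ∈ {1, 3, 4}.
The Hessian is diagonal: diag(U_xx, U_yy). Second derivatives: U_xx(1)=216, U_xx(3)=-72, U_xx(4)=108; U_yy(1)=-72, U_yy(3)=24, U_yy(4)=-36.
Local minima occur where both diagonal entries positive: (1, 3), (4, 3). Count: 2.

2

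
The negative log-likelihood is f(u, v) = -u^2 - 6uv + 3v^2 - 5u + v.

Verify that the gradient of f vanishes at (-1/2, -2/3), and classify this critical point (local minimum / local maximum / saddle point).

∇f = (-2u - 6v - 5, -6u + 6v + 1); substituting (-1/2, -2/3) gives ∇f = (0, 0), so (-1/2, -2/3) is indeed a critical point.
The Hessian of f is constant: H = [[-2, -6], [-6, 6]].
det(H) = (-2)·6 − (-6)² = -48.
Since det(H) < 0, H is indefinite and the critical point is a saddle point.

saddle point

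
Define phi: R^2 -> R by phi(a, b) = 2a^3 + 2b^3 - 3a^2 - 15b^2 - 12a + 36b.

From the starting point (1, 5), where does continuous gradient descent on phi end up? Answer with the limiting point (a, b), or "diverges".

(2, 3)

phi is separable, so gradient descent decouples: a follows -∂phi/∂a, b follows -∂phi/∂b.
∂phi/∂a = 6(a - 2)(a + 1); at a=1 this is -12, so a increases.
∂phi/∂b = 6(b - 3)(b - 2); at b=5 this is 36, so b decreases.
a converges to its nearest critical value 2 (a local min of the a-part); b converges to 3. The iterate converges to (2, 3).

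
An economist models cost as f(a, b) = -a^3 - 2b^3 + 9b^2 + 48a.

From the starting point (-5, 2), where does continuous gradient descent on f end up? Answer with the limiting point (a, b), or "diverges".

(-4, 0)

f is separable, so gradient descent decouples: a follows -∂f/∂a, b follows -∂f/∂b.
∂f/∂a = -3(a - 4)(a + 4); at a=-5 this is -27, so a increases.
∂f/∂b = -6b(b - 3); at b=2 this is 12, so b decreases.
a converges to its nearest critical value -4 (a local min of the a-part); b converges to 0. The iterate converges to (-4, 0).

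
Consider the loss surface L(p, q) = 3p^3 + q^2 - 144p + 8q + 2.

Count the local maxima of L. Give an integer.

0

L separates as a function of p plus a function of q, so ∇L=0 decouples.
∂L/∂p = 9(p - 4)(p + 4) = 0 at p ∈ {-4, 4}; ∂L/∂q = 2(q + 4) = 0 at q ∈ {-4}.
The Hessian is diagonal: diag(L_pp, L_qq). Second derivatives: L_pp(-4)=-72, L_pp(4)=72; L_qq(-4)=2.
Local maxima occur where both diagonal entries negative: none. Count: 0.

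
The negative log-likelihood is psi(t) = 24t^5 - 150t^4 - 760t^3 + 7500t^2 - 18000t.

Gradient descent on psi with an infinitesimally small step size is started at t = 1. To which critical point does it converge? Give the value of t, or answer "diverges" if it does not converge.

psi'(t) = 120(t - 5)(t - 3)(t - 2)(t + 5), so psi'(1) = -5760.
Gradient descent moves in the -psi' direction, i.e. t is increasing.
The nearest critical point in that direction is t = 2, where psi'' = 2520 > 0 (a local minimum). The iterate converges there.

2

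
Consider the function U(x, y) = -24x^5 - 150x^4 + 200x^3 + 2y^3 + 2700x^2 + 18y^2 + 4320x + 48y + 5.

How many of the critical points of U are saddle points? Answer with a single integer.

4

U separates as a function of x plus a function of y, so ∇U=0 decouples.
∂U/∂x = -120(x - 3)(x + 1)(x + 3)(x + 4) = 0 at x ∈ {-4, -3, -1, 3}; ∂U/∂y = 6(y + 2)(y + 4) = 0 at y ∈ {-4, -2}.
The Hessian is diagonal: diag(U_xx, U_yy). Second derivatives: U_xx(-4)=2520, U_xx(-3)=-1440, U_xx(-1)=2880, U_xx(3)=-20160; U_yy(-4)=-12, U_yy(-2)=12.
Saddle points occur where the two diagonal entries have opposite signs: (-4, -4), (-3, -2), (-1, -4), (3, -2). Count: 4.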